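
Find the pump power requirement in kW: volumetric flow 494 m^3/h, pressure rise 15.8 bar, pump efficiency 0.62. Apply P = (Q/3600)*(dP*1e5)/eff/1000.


Q = 494 / 3600 = 0.137222 m^3/s
P = 0.137222 * (15.8 * 1e5) / 0.62 / 1000 = 349.7

349.7 kW


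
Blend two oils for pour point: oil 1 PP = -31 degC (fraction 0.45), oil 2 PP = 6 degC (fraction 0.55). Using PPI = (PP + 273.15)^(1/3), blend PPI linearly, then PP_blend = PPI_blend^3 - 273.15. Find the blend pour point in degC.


PPI_1 = (-31 + 273.15)^(1/3) = 6.232967
PPI_2 = (6 + 273.15)^(1/3) = 6.535506
PPI_blend = 0.45 * 6.232967 + 0.55 * 6.535506 = 6.399363
PP_blend = 6.399363^3 - 273.15 = 262.0657 - 273.15 = -11.08

-11.08 degC


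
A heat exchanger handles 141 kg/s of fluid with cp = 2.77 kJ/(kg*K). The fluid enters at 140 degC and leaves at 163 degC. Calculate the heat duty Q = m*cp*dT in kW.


Q = m_dot * cp * delta_T
delta_T = 163 - 140 = 23 K
Q = 141 * 2.77 * 23
= 390.57 * 23
= 8983.11 kW

8983.11 kW


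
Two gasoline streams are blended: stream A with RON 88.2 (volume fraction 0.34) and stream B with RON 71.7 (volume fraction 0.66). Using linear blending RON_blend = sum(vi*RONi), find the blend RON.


Linear blending: RON_blend = sum(vi * RONi)
Contribution 1: 0.34 * 88.2 = 29.988
Contribution 2: 0.66 * 71.7 = 47.322
RON_blend = 29.988 + 47.322 = 77.31

77.31


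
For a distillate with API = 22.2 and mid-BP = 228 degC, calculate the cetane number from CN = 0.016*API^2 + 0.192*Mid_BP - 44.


CN = 0.016 * 22.2^2 + 0.192 * 228 - 44
CN = 7.88544 + 43.776 - 44 = 7.66144

7.66144


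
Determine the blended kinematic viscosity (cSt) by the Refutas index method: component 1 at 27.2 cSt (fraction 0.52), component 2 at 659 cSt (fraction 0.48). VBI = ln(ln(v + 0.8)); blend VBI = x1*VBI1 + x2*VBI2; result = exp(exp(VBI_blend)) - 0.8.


Refutas method: VBN_i = 14.534*ln(ln(visc_i + 0.8)) + 10.975, blended linearly by mass fraction; since VBN is linear in VBI_i = ln(ln(visc_i + 0.8)) and the fractions sum to 1, blend VBI directly: visc = exp(exp(VBI_blend)) - 0.8
VBI_1 = ln(ln(27.2 + 0.8)) = 1.20363
VBI_2 = ln(ln(659 + 0.8)) = 1.87056
VBI_blend = 0.52 * 1.20363 + 0.48 * 1.87056 = 1.52376
visc_blend = exp(exp(1.52376)) - 0.8 = 97.64

97.64 cSt


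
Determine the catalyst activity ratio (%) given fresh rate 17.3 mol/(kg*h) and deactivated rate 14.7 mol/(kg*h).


Activity (%) = (rate_used / rate_fresh) * 100
rate_used = 14.7, rate_fresh = 17.3
= (14.7 / 17.3) * 100
= 0.8497 * 100 = 84.97

84.97 %


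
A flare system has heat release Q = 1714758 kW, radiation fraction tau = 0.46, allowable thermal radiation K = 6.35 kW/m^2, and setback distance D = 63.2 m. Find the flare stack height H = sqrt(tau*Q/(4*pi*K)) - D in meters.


tau*Q/(4*pi*K) = 0.46 * 1714758 / (4 * pi * 6.35) = 9885.01
sqrt(9885.01) = 99.4234
H = 99.4234 - 63.2 = 36.22

36.22 m


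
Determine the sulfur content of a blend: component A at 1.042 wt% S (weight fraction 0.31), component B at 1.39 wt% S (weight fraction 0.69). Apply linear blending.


Linear sulfur blending: S_blend = x1*S1 + x2*S2
Contribution 1: 0.31 * 1.042 = 0.32302 wt%
Contribution 2: 0.69 * 1.39 = 0.9591 wt%
S_blend = 0.32302 + 0.9591 = 1.28212

1.28212 wt%


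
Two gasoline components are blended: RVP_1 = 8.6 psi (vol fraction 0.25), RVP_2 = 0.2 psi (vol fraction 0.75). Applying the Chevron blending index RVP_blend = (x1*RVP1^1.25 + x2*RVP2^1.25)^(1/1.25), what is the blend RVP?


Chevron index: RVP_blend = (sum xi*RVPi^1.25)^(1/1.25)
RVP^1.25 terms: 0.25 * 8.6^1.25 + 0.75 * 0.2^1.25 = 3.78214
RVP_blend = 3.78214^(1/1.25) = 2.899

2.899 psi


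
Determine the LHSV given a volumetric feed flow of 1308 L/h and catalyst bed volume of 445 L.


LHSV = volumetric feed rate / catalyst volume
= 1308 L/h / 445 L
= 2.939 h^-1

2.939 h^-1


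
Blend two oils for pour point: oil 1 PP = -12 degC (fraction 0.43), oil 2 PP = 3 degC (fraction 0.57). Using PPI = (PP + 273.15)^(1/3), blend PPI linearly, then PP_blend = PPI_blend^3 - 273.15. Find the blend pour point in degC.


PPI_1 = (-12 + 273.15)^(1/3) = 6.391901
PPI_2 = (3 + 273.15)^(1/3) = 6.512009
PPI_blend = 0.43 * 6.391901 + 0.57 * 6.512009 = 6.460363
PP_blend = 6.460363^3 - 273.15 = 269.6316 - 273.15 = -3.52

-3.52 degC


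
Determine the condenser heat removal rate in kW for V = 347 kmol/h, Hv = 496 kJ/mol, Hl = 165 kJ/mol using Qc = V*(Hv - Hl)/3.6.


Qc = 347 * (496 - 165) / 3.6 = 347 * 331 / 3.6 = 31900

31900 kW


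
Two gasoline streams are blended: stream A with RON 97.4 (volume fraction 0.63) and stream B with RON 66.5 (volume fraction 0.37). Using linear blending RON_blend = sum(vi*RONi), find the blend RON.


Linear blending: RON_blend = sum(vi * RONi)
Contribution 1: 0.63 * 97.4 = 61.362
Contribution 2: 0.37 * 66.5 = 24.605
RON_blend = 61.362 + 24.605 = 85.967

85.967


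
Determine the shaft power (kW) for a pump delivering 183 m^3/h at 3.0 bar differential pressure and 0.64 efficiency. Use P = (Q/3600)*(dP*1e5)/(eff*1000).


Q = 183 / 3600 = 0.0508333 m^3/s
P = 0.0508333 * (3.0 * 1e5) / 0.64 / 1000 = 23.83

23.83 kW


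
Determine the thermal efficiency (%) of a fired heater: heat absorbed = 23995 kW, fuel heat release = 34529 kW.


Furnace efficiency = Q_absorbed / Q_fuel * 100
= 23995 / 34529 * 100 = 69.49

69.49 %


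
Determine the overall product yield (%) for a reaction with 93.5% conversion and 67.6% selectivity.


Overall yield = conversion (%) * selectivity (%) / 100
Conversion = 93.5%, Selectivity = 67.6%
Y = 93.5 * 67.6 / 100
= 63.206 %

63.206 %


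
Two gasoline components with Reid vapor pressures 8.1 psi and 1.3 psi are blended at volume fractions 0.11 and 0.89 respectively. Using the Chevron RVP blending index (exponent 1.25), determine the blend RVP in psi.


Chevron index: RVP_blend = (sum xi*RVPi^1.25)^(1/1.25)
RVP^1.25 terms: 0.11 * 8.1^1.25 + 0.89 * 1.3^1.25 = 2.73857
RVP_blend = 2.73857^(1/1.25) = 2.239

2.239 psi


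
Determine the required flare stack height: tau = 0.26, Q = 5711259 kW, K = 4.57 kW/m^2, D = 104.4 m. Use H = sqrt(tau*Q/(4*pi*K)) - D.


tau*Q/(4*pi*K) = 0.26 * 5711259 / (4 * pi * 4.57) = 25857.1
sqrt(25857.1) = 160.801
H = 160.801 - 104.4 = 56.40

56.40 m


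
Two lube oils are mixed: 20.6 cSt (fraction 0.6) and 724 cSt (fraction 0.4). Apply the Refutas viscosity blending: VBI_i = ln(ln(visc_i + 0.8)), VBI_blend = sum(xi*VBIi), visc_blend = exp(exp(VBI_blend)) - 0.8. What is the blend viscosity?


Refutas method: VBN_i = 14.534*ln(ln(visc_i + 0.8)) + 10.975, blended linearly by mass fraction; since VBN is linear in VBI_i = ln(ln(visc_i + 0.8)) and the fractions sum to 1, blend VBI directly: visc = exp(exp(VBI_blend)) - 0.8
VBI_1 = ln(ln(20.6 + 0.8)) = 1.11952
VBI_2 = ln(ln(724 + 0.8)) = 1.88493
VBI_blend = 0.6 * 1.11952 + 0.4 * 1.88493 = 1.42568
visc_blend = exp(exp(1.42568)) - 0.8 = 63.32

63.32 cSt


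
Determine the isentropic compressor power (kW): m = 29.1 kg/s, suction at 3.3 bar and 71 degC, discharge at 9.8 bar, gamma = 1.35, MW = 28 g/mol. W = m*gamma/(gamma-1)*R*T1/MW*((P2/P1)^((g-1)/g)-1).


Isentropic work: W = m*(gamma/(gamma-1))*(R*T1/MW)*((P2/P1)^((gamma-1)/gamma) - 1)
T1 = 71 + 273.15 = 344.15 K
Pressure ratio = 9.8 / 3.3 = 2.9697
Exponent = (1.35 - 1)/1.35 = 0.259259
(P2/P1)^exp - 1 = 2.9697^0.259259 - 1 = 0.326035
W = 29.1 * 1.35 / 0.35 * 8.314 * 344.15 / 28 * 0.326035 = 3740

3740 kW


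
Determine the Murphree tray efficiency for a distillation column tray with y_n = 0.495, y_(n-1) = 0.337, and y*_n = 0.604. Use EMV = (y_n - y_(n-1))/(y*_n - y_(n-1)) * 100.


Murphree vapor efficiency: EMV = (y_n - y_(n-1)) / (y*_n - y_(n-1)) * 100
EMV = (0.495 - 0.337) / (0.604 - 0.337) * 100 = 0.158 / 0.267 * 100 = 59.18

59.18 %


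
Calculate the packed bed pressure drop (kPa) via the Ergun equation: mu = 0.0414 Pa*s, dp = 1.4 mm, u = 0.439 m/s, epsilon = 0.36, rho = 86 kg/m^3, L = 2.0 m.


dp = 1.4 mm = 0.0014 m
Viscous term = 150*0.0414*0.439*(1-0.36)^2 / (0.0014^2*0.36^3) = 12211000
Inertial term = 1.75*86*0.439^2*(1-0.36) / (0.0014*0.36^3) = 284191
dP/L = 12211000 + 284191 = 12495200 Pa/m
dP = 12495200 * 2.0 / 1000 = 24990 kPa

24990 kPa


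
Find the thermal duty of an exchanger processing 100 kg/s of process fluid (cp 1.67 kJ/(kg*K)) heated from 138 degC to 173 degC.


Q = m_dot * cp * delta_T
delta_T = 173 - 138 = 35 K
Q = 100 * 1.67 * 35
= 167 * 35
= 5845 kW

5845 kW


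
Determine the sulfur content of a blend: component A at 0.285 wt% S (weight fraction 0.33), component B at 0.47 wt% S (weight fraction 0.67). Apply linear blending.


Linear sulfur blending: S_blend = x1*S1 + x2*S2
Contribution 1: 0.33 * 0.285 = 0.09405 wt%
Contribution 2: 0.67 * 0.47 = 0.3149 wt%
S_blend = 0.09405 + 0.3149 = 0.40895

0.40895 wt%


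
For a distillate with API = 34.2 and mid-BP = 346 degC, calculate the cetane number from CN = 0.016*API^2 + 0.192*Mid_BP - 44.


CN = 0.016 * 34.2^2 + 0.192 * 346 - 44
CN = 18.71424 + 66.432 - 44 = 41.14624

41.14624


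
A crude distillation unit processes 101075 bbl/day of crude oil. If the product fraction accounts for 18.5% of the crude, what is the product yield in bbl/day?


Crude throughput = 101075 bbl/day
Fraction yield = 18.5%
yield = throughput * fraction / 100
yield = 101075 * 18.5 / 100 = 18698.875

18698.875 bbl/day


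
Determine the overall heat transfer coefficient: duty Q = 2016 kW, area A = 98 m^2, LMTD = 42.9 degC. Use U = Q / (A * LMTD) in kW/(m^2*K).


From Q = U*A*LMTD, U = Q / (A * LMTD)
U = 2016 / (98 * 42.9) = 2016 / 4204.2 = 0.4795

0.4795 kW/(m^2*K)


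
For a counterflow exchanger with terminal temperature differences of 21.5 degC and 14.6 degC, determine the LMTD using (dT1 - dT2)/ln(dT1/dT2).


LMTD = (dT1 - dT2) / ln(dT1/dT2)
= (21.5 - 14.6) / ln(21.5 / 14.6) = 6.9 / 0.387031 = 17.83

17.83 degC


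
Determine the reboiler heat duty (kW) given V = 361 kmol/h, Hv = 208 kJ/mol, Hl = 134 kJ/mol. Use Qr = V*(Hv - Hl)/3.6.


Qr = 361 * (208 - 134) / 3.6 = 361 * 74 / 3.6 = 7421

7421 kW


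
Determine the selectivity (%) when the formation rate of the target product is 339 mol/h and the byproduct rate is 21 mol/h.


Selectivity = desired / (desired + undesired) * 100
Total products = 339 + 21 = 360 mol/h
S = 339 / 360 * 100
= 0.9417 * 100
= 94.17 %

94.17 %


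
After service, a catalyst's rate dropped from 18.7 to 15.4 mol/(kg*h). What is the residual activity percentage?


Activity (%) = (rate_used / rate_fresh) * 100
rate_used = 15.4, rate_fresh = 18.7
= (15.4 / 18.7) * 100
= 0.8235 * 100 = 82.35

82.35 %


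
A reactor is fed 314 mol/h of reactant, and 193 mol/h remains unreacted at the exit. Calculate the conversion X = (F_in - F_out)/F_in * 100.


X = (F_in - F_out) / F_in * 100
Moles reacted = 314 - 193 = 121
X = 121 / 314 * 100
= 0.3854 * 100
= 38.54 %

38.54 %


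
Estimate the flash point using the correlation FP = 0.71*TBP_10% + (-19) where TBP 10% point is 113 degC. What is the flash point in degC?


FP = 0.71 * 113 + (-19) = 61.23

61.23 degC


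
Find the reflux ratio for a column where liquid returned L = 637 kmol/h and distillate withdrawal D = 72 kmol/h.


Reflux ratio definition: R = L / D (liquid returned / distillate withdrawn)
L = 637 kmol/h, D = 72 kmol/h
R = 637 / 72 = 8.847

8.847


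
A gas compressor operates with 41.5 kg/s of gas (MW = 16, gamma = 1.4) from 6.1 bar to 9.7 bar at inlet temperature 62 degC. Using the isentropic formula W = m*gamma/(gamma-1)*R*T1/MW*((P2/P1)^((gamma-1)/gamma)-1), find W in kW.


Isentropic work: W = m*(gamma/(gamma-1))*(R*T1/MW)*((P2/P1)^((gamma-1)/gamma) - 1)
T1 = 62 + 273.15 = 335.15 K
Pressure ratio = 9.7 / 6.1 = 1.59016
Exponent = (1.4 - 1)/1.4 = 0.285714
(P2/P1)^exp - 1 = 1.59016^0.285714 - 1 = 0.141706
W = 41.5 * 1.4 / 0.4 * 8.314 * 335.15 / 16 * 0.141706 = 3585

3585 kW


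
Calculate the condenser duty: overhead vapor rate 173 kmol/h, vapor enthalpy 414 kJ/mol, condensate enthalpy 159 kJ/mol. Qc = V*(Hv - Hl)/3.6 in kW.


Qc = 173 * (414 - 159) / 3.6 = 173 * 255 / 3.6 = 12250

12250 kW


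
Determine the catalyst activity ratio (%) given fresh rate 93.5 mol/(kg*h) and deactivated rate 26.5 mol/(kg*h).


Activity (%) = (rate_used / rate_fresh) * 100
rate_used = 26.5, rate_fresh = 93.5
= (26.5 / 93.5) * 100
= 0.2834 * 100 = 28.34

28.34 %


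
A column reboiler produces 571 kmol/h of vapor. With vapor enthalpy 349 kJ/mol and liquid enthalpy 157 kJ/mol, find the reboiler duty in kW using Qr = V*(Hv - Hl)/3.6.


Qr = 571 * (349 - 157) / 3.6 = 571 * 192 / 3.6 = 30450

30450 kW


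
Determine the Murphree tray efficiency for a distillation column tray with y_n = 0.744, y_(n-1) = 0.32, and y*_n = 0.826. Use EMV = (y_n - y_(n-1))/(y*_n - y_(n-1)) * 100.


Murphree vapor efficiency: EMV = (y_n - y_(n-1)) / (y*_n - y_(n-1)) * 100
EMV = (0.744 - 0.32) / (0.826 - 0.32) * 100 = 0.424 / 0.506 * 100 = 83.79

83.79 %


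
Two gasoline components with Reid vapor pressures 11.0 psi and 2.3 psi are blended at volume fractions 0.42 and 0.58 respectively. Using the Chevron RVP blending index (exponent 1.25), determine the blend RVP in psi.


Chevron index: RVP_blend = (sum xi*RVPi^1.25)^(1/1.25)
RVP^1.25 terms: 0.42 * 11.0^1.25 + 0.58 * 2.3^1.25 = 10.0566
RVP_blend = 10.0566^(1/1.25) = 6.338

6.338 psi


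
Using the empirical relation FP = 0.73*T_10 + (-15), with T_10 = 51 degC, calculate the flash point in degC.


FP = 0.73 * 51 + (-15) = 22.23

22.23 degC


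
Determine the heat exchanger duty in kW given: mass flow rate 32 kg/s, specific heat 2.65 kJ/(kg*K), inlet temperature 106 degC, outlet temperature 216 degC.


Q = m_dot * cp * delta_T
delta_T = 216 - 106 = 110 K
Q = 32 * 2.65 * 110
= 84.8 * 110
= 9328 kW

9328 kW


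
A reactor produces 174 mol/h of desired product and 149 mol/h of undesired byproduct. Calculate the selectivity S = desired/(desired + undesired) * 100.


Selectivity = desired / (desired + undesired) * 100
Total products = 174 + 149 = 323 mol/h
S = 174 / 323 * 100
= 0.5387 * 100
= 53.87 %

53.87 %


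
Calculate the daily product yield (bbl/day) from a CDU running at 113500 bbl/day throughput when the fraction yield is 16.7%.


Crude throughput = 113500 bbl/day
Fraction yield = 16.7%
yield = throughput * fraction / 100
yield = 113500 * 16.7 / 100 = 18954.5

18954.5 bbl/day


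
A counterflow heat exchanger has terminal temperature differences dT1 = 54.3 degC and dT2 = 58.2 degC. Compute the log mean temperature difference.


LMTD = (dT1 - dT2) / ln(dT1/dT2)
= (54.3 - 58.2) / ln(54.3 / 58.2) = -3.9 / -0.0693611 = 56.23

56.23 degC


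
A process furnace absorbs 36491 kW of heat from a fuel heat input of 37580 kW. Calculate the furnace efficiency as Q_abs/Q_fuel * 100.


Furnace efficiency = Q_absorbed / Q_fuel * 100
= 36491 / 37580 * 100 = 97.10

97.10 %


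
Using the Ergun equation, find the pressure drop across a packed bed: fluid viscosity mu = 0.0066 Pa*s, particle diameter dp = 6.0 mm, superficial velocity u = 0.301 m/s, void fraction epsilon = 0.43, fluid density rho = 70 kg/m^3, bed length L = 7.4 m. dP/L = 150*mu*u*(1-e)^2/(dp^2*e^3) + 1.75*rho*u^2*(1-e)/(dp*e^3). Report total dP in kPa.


dp = 6.0 mm = 0.006 m
Viscous term = 150*0.0066*0.301*(1-0.43)^2 / (0.006^2*0.43^3) = 33825.4
Inertial term = 1.75*70*0.301^2*(1-0.43) / (0.006*0.43^3) = 13261.3
dP/L = 33825.4 + 13261.3 = 47086.7 Pa/m
dP = 47086.7 * 7.4 / 1000 = 348.4 kPa

348.4 kPa


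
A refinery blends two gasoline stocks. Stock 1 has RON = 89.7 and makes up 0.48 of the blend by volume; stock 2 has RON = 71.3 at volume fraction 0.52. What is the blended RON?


Linear blending: RON_blend = sum(vi * RONi)
Contribution 1: 0.48 * 89.7 = 43.056
Contribution 2: 0.52 * 71.3 = 37.076
RON_blend = 43.056 + 37.076 = 80.132

80.132


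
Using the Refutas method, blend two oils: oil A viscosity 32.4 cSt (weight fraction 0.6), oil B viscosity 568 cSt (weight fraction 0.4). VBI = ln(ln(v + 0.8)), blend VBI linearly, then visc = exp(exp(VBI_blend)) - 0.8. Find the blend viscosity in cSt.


Refutas method: VBN_i = 14.534*ln(ln(visc_i + 0.8)) + 10.975, blended linearly by mass fraction; since VBN is linear in VBI_i = ln(ln(visc_i + 0.8)) and the fractions sum to 1, blend VBI directly: visc = exp(exp(VBI_blend)) - 0.8
VBI_1 = ln(ln(32.4 + 0.8)) = 1.25349
VBI_2 = ln(ln(568 + 0.8)) = 1.84744
VBI_blend = 0.6 * 1.25349 + 0.4 * 1.84744 = 1.49107
visc_blend = exp(exp(1.49107)) - 0.8 = 84.13

84.13 cSt


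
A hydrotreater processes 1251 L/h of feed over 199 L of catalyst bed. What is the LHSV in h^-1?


LHSV = volumetric feed rate / catalyst volume
= 1251 L/h / 199 L
= 6.286 h^-1

6.286 h^-1


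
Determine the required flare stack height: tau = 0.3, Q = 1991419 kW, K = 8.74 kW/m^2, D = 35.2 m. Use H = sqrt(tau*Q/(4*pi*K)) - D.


tau*Q/(4*pi*K) = 0.3 * 1991419 / (4 * pi * 8.74) = 5439.55
sqrt(5439.55) = 73.7533
H = 73.7533 - 35.2 = 38.55

38.55 m


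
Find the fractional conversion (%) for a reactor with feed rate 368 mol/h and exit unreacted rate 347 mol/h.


X = (F_in - F_out) / F_in * 100
Moles reacted = 368 - 347 = 21
X = 21 / 368 * 100
= 0.05707 * 100
= 5.707 %

5.707 %


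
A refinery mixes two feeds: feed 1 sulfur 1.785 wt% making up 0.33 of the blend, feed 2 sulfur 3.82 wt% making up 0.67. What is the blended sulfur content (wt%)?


Linear sulfur blending: S_blend = x1*S1 + x2*S2
Contribution 1: 0.33 * 1.785 = 0.58905 wt%
Contribution 2: 0.67 * 3.82 = 2.5594 wt%
S_blend = 0.58905 + 2.5594 = 3.14845

3.14845 wt%


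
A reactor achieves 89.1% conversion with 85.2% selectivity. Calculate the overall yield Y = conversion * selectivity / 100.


Overall yield = conversion (%) * selectivity (%) / 100
Conversion = 89.1%, Selectivity = 85.2%
Y = 89.1 * 85.2 / 100
= 75.9132 %

75.9132 %


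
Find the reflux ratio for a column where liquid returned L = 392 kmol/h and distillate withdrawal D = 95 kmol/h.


Reflux ratio definition: R = L / D (liquid returned / distillate withdrawn)
L = 392 kmol/h, D = 95 kmol/h
R = 392 / 95 = 4.126

4.126


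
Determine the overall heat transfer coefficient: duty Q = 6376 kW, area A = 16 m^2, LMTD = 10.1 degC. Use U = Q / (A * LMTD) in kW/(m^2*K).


From Q = U*A*LMTD, U = Q / (A * LMTD)
U = 6376 / (16 * 10.1) = 6376 / 161.6 = 39.46

39.46 kW/(m^2*K)


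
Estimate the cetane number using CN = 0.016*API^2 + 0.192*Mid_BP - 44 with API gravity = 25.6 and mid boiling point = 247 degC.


CN = 0.016 * 25.6^2 + 0.192 * 247 - 44
CN = 10.48576 + 47.424 - 44 = 13.90976

13.90976


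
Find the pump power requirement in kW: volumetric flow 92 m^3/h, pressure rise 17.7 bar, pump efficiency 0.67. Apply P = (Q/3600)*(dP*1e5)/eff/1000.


Q = 92 / 3600 = 0.0255556 m^3/s
P = 0.0255556 * (17.7 * 1e5) / 0.67 / 1000 = 67.51

67.51 kW


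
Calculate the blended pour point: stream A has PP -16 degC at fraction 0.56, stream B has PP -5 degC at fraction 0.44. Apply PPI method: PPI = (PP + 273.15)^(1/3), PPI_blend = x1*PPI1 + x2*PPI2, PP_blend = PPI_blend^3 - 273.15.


PPI_1 = (-16 + 273.15)^(1/3) = 6.359098
PPI_2 = (-5 + 273.15)^(1/3) = 6.448508
PPI_blend = 0.56 * 6.359098 + 0.44 * 6.448508 = 6.398438
PP_blend = 6.398438^3 - 273.15 = 261.9521 - 273.15 = -11.2

-11.2 degC


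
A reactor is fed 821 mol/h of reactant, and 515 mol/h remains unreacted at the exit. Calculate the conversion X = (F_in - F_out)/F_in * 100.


X = (F_in - F_out) / F_in * 100
Moles reacted = 821 - 515 = 306
X = 306 / 821 * 100
= 0.3727 * 100
= 37.27 %

37.27 %


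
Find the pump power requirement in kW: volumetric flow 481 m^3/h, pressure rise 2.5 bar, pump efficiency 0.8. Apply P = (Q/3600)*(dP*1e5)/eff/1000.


Q = 481 / 3600 = 0.133611 m^3/s
P = 0.133611 * (2.5 * 1e5) / 0.8 / 1000 = 41.75

41.75 kW


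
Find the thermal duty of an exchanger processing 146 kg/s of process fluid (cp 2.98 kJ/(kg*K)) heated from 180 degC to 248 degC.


Q = m_dot * cp * delta_T
delta_T = 248 - 180 = 68 K
Q = 146 * 2.98 * 68
= 435.08 * 68
= 29585.44 kW

29585.44 kW


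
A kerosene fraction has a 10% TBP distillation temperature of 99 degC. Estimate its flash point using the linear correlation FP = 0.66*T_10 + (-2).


FP = 0.66 * 99 + (-2) = 63.34

63.34 degC


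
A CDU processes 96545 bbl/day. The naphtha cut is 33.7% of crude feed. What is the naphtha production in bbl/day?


Crude throughput = 96545 bbl/day
Fraction yield = 33.7%
yield = throughput * fraction / 100
yield = 96545 * 33.7 / 100 = 32535.665

32535.665 bbl/day


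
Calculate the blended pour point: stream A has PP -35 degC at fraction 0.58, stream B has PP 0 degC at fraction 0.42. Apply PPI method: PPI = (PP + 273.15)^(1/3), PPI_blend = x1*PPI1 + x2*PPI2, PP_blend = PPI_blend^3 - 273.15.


PPI_1 = (-35 + 273.15)^(1/3) = 6.198456
PPI_2 = (0 + 273.15)^(1/3) = 6.488342
PPI_blend = 0.58 * 6.198456 + 0.42 * 6.488342 = 6.320208
PP_blend = 6.320208^3 - 273.15 = 252.4609 - 273.15 = -20.69

-20.69 degC


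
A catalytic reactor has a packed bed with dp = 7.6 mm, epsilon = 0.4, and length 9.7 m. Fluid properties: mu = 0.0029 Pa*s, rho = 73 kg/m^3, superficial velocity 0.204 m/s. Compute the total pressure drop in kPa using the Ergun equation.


dp = 7.6 mm = 0.0076 m
Viscous term = 150*0.0029*0.204*(1-0.4)^2 / (0.0076^2*0.4^3) = 8642.01
Inertial term = 1.75*73*0.204^2*(1-0.4) / (0.0076*0.4^3) = 6558.11
dP/L = 8642.01 + 6558.11 = 15200.1 Pa/m
dP = 15200.1 * 9.7 / 1000 = 147.4 kPa

147.4 kPa


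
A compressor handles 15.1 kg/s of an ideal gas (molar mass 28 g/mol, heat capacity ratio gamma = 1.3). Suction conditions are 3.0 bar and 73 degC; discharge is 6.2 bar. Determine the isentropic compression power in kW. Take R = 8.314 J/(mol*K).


Isentropic work: W = m*(gamma/(gamma-1))*(R*T1/MW)*((P2/P1)^((gamma-1)/gamma) - 1)
T1 = 73 + 273.15 = 346.15 K
Pressure ratio = 6.2 / 3.0 = 2.06667
Exponent = (1.3 - 1)/1.3 = 0.230769
(P2/P1)^exp - 1 = 2.06667^0.230769 - 1 = 0.182374
W = 15.1 * 1.3 / 0.3 * 8.314 * 346.15 / 28 * 0.182374 = 1227

1227 kW


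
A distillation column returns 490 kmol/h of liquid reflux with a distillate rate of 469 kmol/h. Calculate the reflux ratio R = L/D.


Reflux ratio definition: R = L / D (liquid returned / distillate withdrawn)
L = 490 kmol/h, D = 469 kmol/h
R = 490 / 469 = 1.045

1.045


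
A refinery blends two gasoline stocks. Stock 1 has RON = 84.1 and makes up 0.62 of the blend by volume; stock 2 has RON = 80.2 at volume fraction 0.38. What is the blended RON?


Linear blending: RON_blend = sum(vi * RONi)
Contribution 1: 0.62 * 84.1 = 52.142
Contribution 2: 0.38 * 80.2 = 30.476
RON_blend = 52.142 + 30.476 = 82.618

82.618


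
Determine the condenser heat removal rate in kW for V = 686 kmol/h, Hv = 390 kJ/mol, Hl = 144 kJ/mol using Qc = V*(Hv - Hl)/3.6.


Qc = 686 * (390 - 144) / 3.6 = 686 * 246 / 3.6 = 46880

46880 kW


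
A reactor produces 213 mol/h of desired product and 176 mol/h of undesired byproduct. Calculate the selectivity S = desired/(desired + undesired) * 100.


Selectivity = desired / (desired + undesired) * 100
Total products = 213 + 176 = 389 mol/h
S = 213 / 389 * 100
= 0.5476 * 100
= 54.76 %

54.76 %


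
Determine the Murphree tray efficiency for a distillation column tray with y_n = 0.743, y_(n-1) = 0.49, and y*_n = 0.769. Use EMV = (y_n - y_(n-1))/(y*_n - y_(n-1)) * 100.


Murphree vapor efficiency: EMV = (y_n - y_(n-1)) / (y*_n - y_(n-1)) * 100
EMV = (0.743 - 0.49) / (0.769 - 0.49) * 100 = 0.253 / 0.279 * 100 = 90.68

90.68 %


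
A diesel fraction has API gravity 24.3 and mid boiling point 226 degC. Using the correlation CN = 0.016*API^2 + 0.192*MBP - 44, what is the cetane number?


CN = 0.016 * 24.3^2 + 0.192 * 226 - 44
CN = 9.44784 + 43.392 - 44 = 8.83984

8.83984


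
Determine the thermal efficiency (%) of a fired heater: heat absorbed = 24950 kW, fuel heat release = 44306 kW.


Furnace efficiency = Q_absorbed / Q_fuel * 100
= 24950 / 44306 * 100 = 56.31

56.31 %


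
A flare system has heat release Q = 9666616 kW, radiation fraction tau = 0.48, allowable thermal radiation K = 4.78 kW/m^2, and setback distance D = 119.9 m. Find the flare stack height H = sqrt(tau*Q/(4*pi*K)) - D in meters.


tau*Q/(4*pi*K) = 0.48 * 9666616 / (4 * pi * 4.78) = 77246.3
sqrt(77246.3) = 277.932
H = 277.932 - 119.9 = 158.0

158.0 m


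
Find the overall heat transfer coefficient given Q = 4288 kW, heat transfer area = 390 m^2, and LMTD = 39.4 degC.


From Q = U*A*LMTD, U = Q / (A * LMTD)
U = 4288 / (390 * 39.4) = 4288 / 15366 = 0.2791

0.2791 kW/(m^2*K)


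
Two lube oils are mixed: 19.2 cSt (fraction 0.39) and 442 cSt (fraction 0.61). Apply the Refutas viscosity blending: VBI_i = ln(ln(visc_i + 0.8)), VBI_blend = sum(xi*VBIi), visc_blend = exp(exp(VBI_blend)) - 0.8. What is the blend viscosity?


Refutas method: VBN_i = 14.534*ln(ln(visc_i + 0.8)) + 10.975, blended linearly by mass fraction; since VBN is linear in VBI_i = ln(ln(visc_i + 0.8)) and the fractions sum to 1, blend VBI directly: visc = exp(exp(VBI_blend)) - 0.8
VBI_1 = ln(ln(19.2 + 0.8)) = 1.09719
VBI_2 = ln(ln(442 + 0.8)) = 1.80716
VBI_blend = 0.39 * 1.09719 + 0.61 * 1.80716 = 1.53027
visc_blend = exp(exp(1.53027)) - 0.8 = 100.6

100.6 cSt


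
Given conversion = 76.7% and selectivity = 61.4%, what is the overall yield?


Overall yield = conversion (%) * selectivity (%) / 100
Conversion = 76.7%, Selectivity = 61.4%
Y = 76.7 * 61.4 / 100
= 47.0938 %

47.0938 %


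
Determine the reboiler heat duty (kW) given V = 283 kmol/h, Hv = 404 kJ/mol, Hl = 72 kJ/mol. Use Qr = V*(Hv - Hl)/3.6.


Qr = 283 * (404 - 72) / 3.6 = 283 * 332 / 3.6 = 26100

26100 kW


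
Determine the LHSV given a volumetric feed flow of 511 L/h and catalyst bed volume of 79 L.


LHSV = volumetric feed rate / catalyst volume
= 511 L/h / 79 L
= 6.468 h^-1

6.468 h^-1


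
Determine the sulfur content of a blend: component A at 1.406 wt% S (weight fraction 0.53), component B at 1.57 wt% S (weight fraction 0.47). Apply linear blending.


Linear sulfur blending: S_blend = x1*S1 + x2*S2
Contribution 1: 0.53 * 1.406 = 0.74518 wt%
Contribution 2: 0.47 * 1.57 = 0.7379 wt%
S_blend = 0.74518 + 0.7379 = 1.48308

1.48308 wt%


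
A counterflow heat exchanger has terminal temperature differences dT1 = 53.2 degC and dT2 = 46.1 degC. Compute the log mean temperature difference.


LMTD = (dT1 - dT2) / ln(dT1/dT2)
= (53.2 - 46.1) / ln(53.2 / 46.1) = 7.1 / 0.143245 = 49.57

49.57 degC


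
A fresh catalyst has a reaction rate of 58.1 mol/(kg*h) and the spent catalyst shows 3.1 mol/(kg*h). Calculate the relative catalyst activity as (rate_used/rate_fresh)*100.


Activity (%) = (rate_used / rate_fresh) * 100
rate_used = 3.1, rate_fresh = 58.1
= (3.1 / 58.1) * 100
= 0.05336 * 100 = 5.336

5.336 %


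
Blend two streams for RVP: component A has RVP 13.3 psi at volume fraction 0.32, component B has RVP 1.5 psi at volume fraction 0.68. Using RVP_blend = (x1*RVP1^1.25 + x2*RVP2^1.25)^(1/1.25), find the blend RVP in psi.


Chevron index: RVP_blend = (sum xi*RVPi^1.25)^(1/1.25)
RVP^1.25 terms: 0.32 * 13.3^1.25 + 0.68 * 1.5^1.25 = 9.25646
RVP_blend = 9.25646^(1/1.25) = 5.931

5.931 psi


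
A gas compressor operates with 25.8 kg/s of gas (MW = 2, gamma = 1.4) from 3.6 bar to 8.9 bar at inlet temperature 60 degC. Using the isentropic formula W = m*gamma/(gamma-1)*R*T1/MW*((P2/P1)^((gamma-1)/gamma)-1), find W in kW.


Isentropic work: W = m*(gamma/(gamma-1))*(R*T1/MW)*((P2/P1)^((gamma-1)/gamma) - 1)
T1 = 60 + 273.15 = 333.15 K
Pressure ratio = 8.9 / 3.6 = 2.47222
Exponent = (1.4 - 1)/1.4 = 0.285714
(P2/P1)^exp - 1 = 2.47222^0.285714 - 1 = 0.295121
W = 25.8 * 1.4 / 0.4 * 8.314 * 333.15 / 2 * 0.295121 = 36910

36910 kW


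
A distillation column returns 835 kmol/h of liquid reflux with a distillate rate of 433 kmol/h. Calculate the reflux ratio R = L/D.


Reflux ratio definition: R = L / D (liquid returned / distillate withdrawn)
L = 835 kmol/h, D = 433 kmol/h
R = 835 / 433 = 1.928

1.928


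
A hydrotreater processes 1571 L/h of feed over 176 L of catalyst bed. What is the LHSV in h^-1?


LHSV = volumetric feed rate / catalyst volume
= 1571 L/h / 176 L
= 8.926 h^-1

8.926 h^-1


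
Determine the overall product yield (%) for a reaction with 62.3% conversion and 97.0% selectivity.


Overall yield = conversion (%) * selectivity (%) / 100
Conversion = 62.3%, Selectivity = 97.0%
Y = 62.3 * 97.0 / 100
= 60.431 %

60.431 %


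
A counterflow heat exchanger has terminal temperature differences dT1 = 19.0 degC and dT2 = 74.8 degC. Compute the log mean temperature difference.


LMTD = (dT1 - dT2) / ln(dT1/dT2)
= (19.0 - 74.8) / ln(19.0 / 74.8) = -55.8 / -1.37038 = 40.72

40.72 degC


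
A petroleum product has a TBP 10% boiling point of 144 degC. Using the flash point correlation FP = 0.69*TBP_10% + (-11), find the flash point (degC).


FP = 0.69 * 144 + (-11) = 88.36

88.36 degC


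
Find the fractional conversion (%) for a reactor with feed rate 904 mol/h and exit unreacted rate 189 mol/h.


X = (F_in - F_out) / F_in * 100
Moles reacted = 904 - 189 = 715
X = 715 / 904 * 100
= 0.7909 * 100
= 79.09 %

79.09 %


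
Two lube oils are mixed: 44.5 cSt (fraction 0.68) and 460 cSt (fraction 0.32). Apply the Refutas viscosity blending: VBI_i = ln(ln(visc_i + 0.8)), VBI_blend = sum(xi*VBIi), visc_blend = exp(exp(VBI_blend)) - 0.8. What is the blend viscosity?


Refutas method: VBN_i = 14.534*ln(ln(visc_i + 0.8)) + 10.975, blended linearly by mass fraction; since VBN is linear in VBI_i = ln(ln(visc_i + 0.8)) and the fractions sum to 1, blend VBI directly: visc = exp(exp(VBI_blend)) - 0.8
VBI_1 = ln(ln(44.5 + 0.8)) = 1.3385
VBI_2 = ln(ln(460 + 0.8)) = 1.81368
VBI_blend = 0.68 * 1.3385 + 0.32 * 1.81368 = 1.49056
visc_blend = exp(exp(1.49056)) - 0.8 = 83.94

83.94 cSt


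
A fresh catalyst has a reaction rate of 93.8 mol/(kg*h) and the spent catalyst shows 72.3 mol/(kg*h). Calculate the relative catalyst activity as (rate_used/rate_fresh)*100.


Activity (%) = (rate_used / rate_fresh) * 100
rate_used = 72.3, rate_fresh = 93.8
= (72.3 / 93.8) * 100
= 0.7708 * 100 = 77.08

77.08 %


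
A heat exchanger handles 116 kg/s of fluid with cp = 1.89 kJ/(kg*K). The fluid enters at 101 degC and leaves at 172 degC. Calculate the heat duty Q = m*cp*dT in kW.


Q = m_dot * cp * delta_T
delta_T = 172 - 101 = 71 K
Q = 116 * 1.89 * 71
= 219.24 * 71
= 15566.04 kW

15566.04 kW


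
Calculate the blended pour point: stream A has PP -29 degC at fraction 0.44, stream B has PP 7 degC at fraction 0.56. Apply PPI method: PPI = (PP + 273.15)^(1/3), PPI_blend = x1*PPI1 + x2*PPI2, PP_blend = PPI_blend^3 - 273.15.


PPI_1 = (-29 + 273.15)^(1/3) = 6.25008
PPI_2 = (7 + 273.15)^(1/3) = 6.543301
PPI_blend = 0.44 * 6.25008 + 0.56 * 6.543301 = 6.414284
PP_blend = 6.414284^3 - 273.15 = 263.9031 - 273.15 = -9.25

-9.25 degC


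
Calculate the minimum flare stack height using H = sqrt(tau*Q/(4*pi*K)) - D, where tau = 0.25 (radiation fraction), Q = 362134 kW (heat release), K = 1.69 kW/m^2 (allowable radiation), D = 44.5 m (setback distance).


tau*Q/(4*pi*K) = 0.25 * 362134 / (4 * pi * 1.69) = 4262.97
sqrt(4262.97) = 65.2914
H = 65.2914 - 44.5 = 20.79

20.79 m


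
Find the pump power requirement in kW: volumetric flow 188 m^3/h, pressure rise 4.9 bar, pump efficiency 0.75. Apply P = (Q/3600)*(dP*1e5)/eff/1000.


Q = 188 / 3600 = 0.0522222 m^3/s
P = 0.0522222 * (4.9 * 1e5) / 0.75 / 1000 = 34.12

34.12 kW


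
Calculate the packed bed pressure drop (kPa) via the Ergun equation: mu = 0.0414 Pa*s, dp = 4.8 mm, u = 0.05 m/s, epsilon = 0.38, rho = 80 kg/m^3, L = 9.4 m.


dp = 4.8 mm = 0.0048 m
Viscous term = 150*0.0414*0.05*(1-0.38)^2 / (0.0048^2*0.38^3) = 94408.6
Inertial term = 1.75*80*0.05^2*(1-0.38) / (0.0048*0.38^3) = 823.887
dP/L = 94408.6 + 823.887 = 95232.5 Pa/m
dP = 95232.5 * 9.4 / 1000 = 895.2 kPa

895.2 kPa


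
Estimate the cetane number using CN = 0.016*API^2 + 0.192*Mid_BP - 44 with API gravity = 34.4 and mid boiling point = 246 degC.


CN = 0.016 * 34.4^2 + 0.192 * 246 - 44
CN = 18.93376 + 47.232 - 44 = 22.16576

22.16576


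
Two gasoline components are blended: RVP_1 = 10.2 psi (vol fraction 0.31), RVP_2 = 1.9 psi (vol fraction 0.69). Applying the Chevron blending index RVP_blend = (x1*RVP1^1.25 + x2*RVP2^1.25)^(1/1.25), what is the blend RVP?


Chevron index: RVP_blend = (sum xi*RVPi^1.25)^(1/1.25)
RVP^1.25 terms: 0.31 * 10.2^1.25 + 0.69 * 1.9^1.25 = 7.19001
RVP_blend = 7.19001^(1/1.25) = 4.846

4.846 psi


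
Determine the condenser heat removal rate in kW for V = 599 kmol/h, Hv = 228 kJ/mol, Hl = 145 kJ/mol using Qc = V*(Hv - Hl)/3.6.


Qc = 599 * (228 - 145) / 3.6 = 599 * 83 / 3.6 = 13810

13810 kW


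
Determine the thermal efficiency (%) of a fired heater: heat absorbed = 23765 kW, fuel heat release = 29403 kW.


Furnace efficiency = Q_absorbed / Q_fuel * 100
= 23765 / 29403 * 100 = 80.83

80.83 %


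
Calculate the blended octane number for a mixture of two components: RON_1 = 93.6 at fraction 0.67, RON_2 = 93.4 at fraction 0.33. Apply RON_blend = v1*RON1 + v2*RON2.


Linear blending: RON_blend = sum(vi * RONi)
Contribution 1: 0.67 * 93.6 = 62.712
Contribution 2: 0.33 * 93.4 = 30.822
RON_blend = 62.712 + 30.822 = 93.534

93.534


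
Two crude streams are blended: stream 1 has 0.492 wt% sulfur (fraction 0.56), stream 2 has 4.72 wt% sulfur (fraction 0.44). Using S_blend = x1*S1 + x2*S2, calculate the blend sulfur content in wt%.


Linear sulfur blending: S_blend = x1*S1 + x2*S2
Contribution 1: 0.56 * 0.492 = 0.27552 wt%
Contribution 2: 0.44 * 4.72 = 2.0768 wt%
S_blend = 0.27552 + 2.0768 = 2.35232

2.35232 wt%


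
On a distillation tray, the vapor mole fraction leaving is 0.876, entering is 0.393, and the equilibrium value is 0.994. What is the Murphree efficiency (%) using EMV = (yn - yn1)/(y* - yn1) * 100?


Murphree vapor efficiency: EMV = (y_n - y_(n-1)) / (y*_n - y_(n-1)) * 100
EMV = (0.876 - 0.393) / (0.994 - 0.393) * 100 = 0.483 / 0.601 * 100 = 80.37

80.37 %


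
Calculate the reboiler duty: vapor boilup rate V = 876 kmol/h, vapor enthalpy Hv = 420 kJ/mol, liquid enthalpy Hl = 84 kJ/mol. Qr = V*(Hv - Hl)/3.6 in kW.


Qr = 876 * (420 - 84) / 3.6 = 876 * 336 / 3.6 = 81760

81760 kW


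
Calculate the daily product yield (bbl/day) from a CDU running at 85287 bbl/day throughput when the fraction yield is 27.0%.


Crude throughput = 85287 bbl/day
Fraction yield = 27.0%
yield = throughput * fraction / 100
yield = 85287 * 27.0 / 100 = 23027.49

23027.49 bbl/day


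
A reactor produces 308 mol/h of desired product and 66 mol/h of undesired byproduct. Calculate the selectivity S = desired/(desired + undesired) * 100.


Selectivity = desired / (desired + undesired) * 100
Total products = 308 + 66 = 374 mol/h
S = 308 / 374 * 100
= 0.8235 * 100
= 82.35 %

82.35 %


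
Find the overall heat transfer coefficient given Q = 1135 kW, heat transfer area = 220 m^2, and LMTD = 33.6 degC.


From Q = U*A*LMTD, U = Q / (A * LMTD)
U = 1135 / (220 * 33.6) = 1135 / 7392 = 0.1535

0.1535 kW/(m^2*K)


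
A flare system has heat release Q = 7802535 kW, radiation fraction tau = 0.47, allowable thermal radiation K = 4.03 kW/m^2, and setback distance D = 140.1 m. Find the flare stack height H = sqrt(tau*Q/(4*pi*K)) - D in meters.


tau*Q/(4*pi*K) = 0.47 * 7802535 / (4 * pi * 4.03) = 72413.4
sqrt(72413.4) = 269.097
H = 269.097 - 140.1 = 129.0

129.0 m


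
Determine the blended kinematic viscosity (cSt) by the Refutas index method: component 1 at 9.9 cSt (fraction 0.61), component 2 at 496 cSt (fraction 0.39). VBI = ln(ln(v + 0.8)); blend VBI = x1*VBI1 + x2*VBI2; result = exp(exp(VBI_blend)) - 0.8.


Refutas method: VBN_i = 14.534*ln(ln(visc_i + 0.8)) + 10.975, blended linearly by mass fraction; since VBN is linear in VBI_i = ln(ln(visc_i + 0.8)) and the fractions sum to 1, blend VBI directly: visc = exp(exp(VBI_blend)) - 0.8
VBI_1 = ln(ln(9.9 + 0.8)) = 0.862993
VBI_2 = ln(ln(496 + 0.8)) = 1.82587
VBI_blend = 0.61 * 0.862993 + 0.39 * 1.82587 = 1.23852
visc_blend = exp(exp(1.23852)) - 0.8 = 30.72

30.72 cSt


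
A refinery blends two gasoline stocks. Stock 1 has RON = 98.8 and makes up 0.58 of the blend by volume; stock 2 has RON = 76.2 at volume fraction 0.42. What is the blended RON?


Linear blending: RON_blend = sum(vi * RONi)
Contribution 1: 0.58 * 98.8 = 57.304
Contribution 2: 0.42 * 76.2 = 32.004
RON_blend = 57.304 + 32.004 = 89.308

89.308


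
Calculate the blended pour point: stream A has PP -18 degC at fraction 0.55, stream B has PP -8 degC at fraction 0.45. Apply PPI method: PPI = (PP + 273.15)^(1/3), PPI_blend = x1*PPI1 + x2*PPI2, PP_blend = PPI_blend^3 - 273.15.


PPI_1 = (-18 + 273.15)^(1/3) = 6.342569
PPI_2 = (-8 + 273.15)^(1/3) = 6.42437
PPI_blend = 0.55 * 6.342569 + 0.45 * 6.42437 = 6.379379
PP_blend = 6.379379^3 - 273.15 = 259.6182 - 273.15 = -13.53

-13.53 degC


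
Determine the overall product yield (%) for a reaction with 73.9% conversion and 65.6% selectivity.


Overall yield = conversion (%) * selectivity (%) / 100
Conversion = 73.9%, Selectivity = 65.6%
Y = 73.9 * 65.6 / 100
= 48.4784 %

48.4784 %


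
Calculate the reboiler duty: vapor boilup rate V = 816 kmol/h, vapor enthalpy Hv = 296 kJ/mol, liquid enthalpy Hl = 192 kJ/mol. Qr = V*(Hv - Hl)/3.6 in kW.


Qr = 816 * (296 - 192) / 3.6 = 816 * 104 / 3.6 = 23570

23570 kW


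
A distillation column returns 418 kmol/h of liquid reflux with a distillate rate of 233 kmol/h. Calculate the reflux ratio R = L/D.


Reflux ratio definition: R = L / D (liquid returned / distillate withdrawn)
L = 418 kmol/h, D = 233 kmol/h
R = 418 / 233 = 1.794

1.794


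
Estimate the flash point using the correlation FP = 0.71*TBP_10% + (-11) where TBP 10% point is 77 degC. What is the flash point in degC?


FP = 0.71 * 77 + (-11) = 43.67

43.67 degC


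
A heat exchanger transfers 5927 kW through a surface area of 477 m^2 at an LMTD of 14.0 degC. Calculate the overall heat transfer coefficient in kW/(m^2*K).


From Q = U*A*LMTD, U = Q / (A * LMTD)
U = 5927 / (477 * 14.0) = 5927 / 6678 = 0.8875

0.8875 kW/(m^2*K)


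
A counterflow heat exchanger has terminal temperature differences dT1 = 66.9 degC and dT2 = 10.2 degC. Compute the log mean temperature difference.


LMTD = (dT1 - dT2) / ln(dT1/dT2)
= (66.9 - 10.2) / ln(66.9 / 10.2) = 56.7 / 1.88081 = 30.15

30.15 degC


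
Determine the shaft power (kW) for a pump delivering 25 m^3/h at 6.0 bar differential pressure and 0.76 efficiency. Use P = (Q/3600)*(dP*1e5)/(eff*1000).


Q = 25 / 3600 = 0.00694444 m^3/s
P = 0.00694444 * (6.0 * 1e5) / 0.76 / 1000 = 5.482

5.482 kW


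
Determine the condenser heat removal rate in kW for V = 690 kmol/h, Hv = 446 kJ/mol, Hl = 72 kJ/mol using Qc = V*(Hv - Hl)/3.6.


Qc = 690 * (446 - 72) / 3.6 = 690 * 374 / 3.6 = 71680

71680 kW


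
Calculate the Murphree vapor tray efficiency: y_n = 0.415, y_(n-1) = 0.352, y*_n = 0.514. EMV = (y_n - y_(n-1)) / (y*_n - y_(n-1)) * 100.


Murphree vapor efficiency: EMV = (y_n - y_(n-1)) / (y*_n - y_(n-1)) * 100
EMV = (0.415 - 0.352) / (0.514 - 0.352) * 100 = 0.063 / 0.162 * 100 = 38.89

38.89 %


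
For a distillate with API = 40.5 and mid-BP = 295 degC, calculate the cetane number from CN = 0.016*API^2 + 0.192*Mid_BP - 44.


CN = 0.016 * 40.5^2 + 0.192 * 295 - 44
CN = 26.244 + 56.64 - 44 = 38.884

38.884


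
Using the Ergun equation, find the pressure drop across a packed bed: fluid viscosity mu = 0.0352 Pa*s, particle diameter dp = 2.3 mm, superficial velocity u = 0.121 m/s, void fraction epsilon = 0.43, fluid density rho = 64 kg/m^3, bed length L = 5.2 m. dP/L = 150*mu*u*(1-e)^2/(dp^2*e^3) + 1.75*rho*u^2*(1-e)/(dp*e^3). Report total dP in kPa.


dp = 2.3 mm = 0.0023 m
Viscous term = 150*0.0352*0.121*(1-0.43)^2 / (0.0023^2*0.43^3) = 493524
Inertial term = 1.75*64*0.121^2*(1-0.43) / (0.0023*0.43^3) = 5111.29
dP/L = 493524 + 5111.29 = 498635 Pa/m
dP = 498635 * 5.2 / 1000 = 2593 kPa

2593 kPa
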